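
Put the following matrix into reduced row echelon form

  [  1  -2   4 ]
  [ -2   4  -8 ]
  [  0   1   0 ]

[[1, 0, 4], [0, 1, 0], [0, 0, 0]]

ρ2 -> ρ2 + 2·ρ1
  [ 1  -2  4 ]
  [ 0   0  0 ]
  [ 0   1  0 ]
ρ2 ↔ ρ3
  [ 1  -2  4 ]
  [ 0   1  0 ]
  [ 0   0  0 ]
ρ1 -> ρ1 + 2·ρ2
  [ 1  0  4 ]
  [ 0  1  0 ]
  [ 0  0  0 ]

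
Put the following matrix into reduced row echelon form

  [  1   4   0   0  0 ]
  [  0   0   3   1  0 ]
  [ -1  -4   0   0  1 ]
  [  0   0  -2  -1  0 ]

[[1, 4, 0, 0, 0], [0, 0, 1, 0, 0], [0, 0, 0, 1, 0], [0, 0, 0, 0, 1]]

ρ3 -> ρ3 + ρ1
  [ 1  4   0   0  0 ]
  [ 0  0   3   1  0 ]
  [ 0  0   0   0  1 ]
  [ 0  0  -2  -1  0 ]
ρ2 -> 1/3·ρ2
  [ 1  4   0    0  0 ]
  [ 0  0   1  1/3  0 ]
  [ 0  0   0    0  1 ]
  [ 0  0  -2   -1  0 ]
ρ4 -> ρ4 + 2·ρ2
  [ 1  4  0     0  0 ]
  [ 0  0  1   1/3  0 ]
  [ 0  0  0     0  1 ]
  [ 0  0  0  -1/3  0 ]
ρ3 <=> ρ4
  [ 1  4  0     0  0 ]
  [ 0  0  1   1/3  0 ]
  [ 0  0  0  -1/3  0 ]
  [ 0  0  0     0  1 ]
ρ3 -> -3·ρ3
  [ 1  4  0    0  0 ]
  [ 0  0  1  1/3  0 ]
  [ 0  0  0    1  0 ]
  [ 0  0  0    0  1 ]
ρ2 -> ρ2 − 1/3·ρ3
  [ 1  4  0  0  0 ]
  [ 0  0  1  0  0 ]
  [ 0  0  0  1  0 ]
  [ 0  0  0  0  1 ]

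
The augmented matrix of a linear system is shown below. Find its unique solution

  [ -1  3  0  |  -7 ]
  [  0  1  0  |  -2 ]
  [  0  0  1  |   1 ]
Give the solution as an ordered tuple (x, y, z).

Multiply R1 by -1.
  [ 1  -3  0  |   7 ]
  [ 0   1  0  |  -2 ]
  [ 0   0  1  |   1 ]
Add 3 times R2 to R1.
  [ 1  0  0  |   1 ]
  [ 0  1  0  |  -2 ]
  [ 0  0  1  |   1 ]
Reading off the last column: x = 1, y = -2, z = 1.

(1, -2, 1)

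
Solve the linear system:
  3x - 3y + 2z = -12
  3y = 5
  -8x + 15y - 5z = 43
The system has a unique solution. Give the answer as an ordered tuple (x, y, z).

Form the augmented matrix and row-reduce:
  [  3  -3   2  |  -12 ]
  [  0   3   0  |    5 ]
  [ -8  15  -5  |   43 ]
Multiply ρ1 by 1/3.
  [  1  -1  2/3  |  -4 ]
  [  0   3    0  |   5 ]
  [ -8  15   -5  |  43 ]
Add 8 times ρ1 to ρ3.
  [ 1  -1  2/3  |  -4 ]
  [ 0   3    0  |   5 ]
  [ 0   7  1/3  |  11 ]
Multiply ρ2 by 1/3.
  [ 1  -1  2/3  |   -4 ]
  [ 0   1    0  |  5/3 ]
  [ 0   7  1/3  |   11 ]
Subtract 7 times ρ2 from ρ3.
  [ 1  -1  2/3  |    -4 ]
  [ 0   1    0  |   5/3 ]
  [ 0   0  1/3  |  -2/3 ]
Multiply ρ3 by 3.
  [ 1  -1  2/3  |   -4 ]
  [ 0   1    0  |  5/3 ]
  [ 0   0    1  |   -2 ]
Subtract 2/3 times ρ3 from ρ1.
  [ 1  -1  0  |  -8/3 ]
  [ 0   1  0  |   5/3 ]
  [ 0   0  1  |    -2 ]
Add ρ2 to ρ1.
  [ 1  0  0  |   -1 ]
  [ 0  1  0  |  5/3 ]
  [ 0  0  1  |   -2 ]
Reading off the last column: x = -1, y = 5/3, z = -2.

(-1, 5/3, -2)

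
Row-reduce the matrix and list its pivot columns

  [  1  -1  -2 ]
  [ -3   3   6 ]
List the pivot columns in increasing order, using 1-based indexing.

1

ρ2 → ρ2 + 3·ρ1
  [ 1  -1  -2 ]
  [ 0   0   0 ]
Pivot columns are the columns containing a leading 1.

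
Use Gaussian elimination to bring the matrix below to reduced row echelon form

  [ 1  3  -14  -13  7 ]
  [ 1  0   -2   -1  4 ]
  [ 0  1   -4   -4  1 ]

[[1, 0, -2, -1, 4], [0, 1, -4, -4, 1], [0, 0, 0, 0, 0]]

r2 -> r2 − r1
  [ 1   3  -14  -13   7 ]
  [ 0  -3   12   12  -3 ]
  [ 0   1   -4   -4   1 ]
r2 -> -1/3·r2
  [ 1  3  -14  -13  7 ]
  [ 0  1   -4   -4  1 ]
  [ 0  1   -4   -4  1 ]
r3 -> r3 − r2
  [ 1  3  -14  -13  7 ]
  [ 0  1   -4   -4  1 ]
  [ 0  0    0    0  0 ]
r1 -> r1 − 3·r2
  [ 1  0  -2  -1  4 ]
  [ 0  1  -4  -4  1 ]
  [ 0  0   0   0  0 ]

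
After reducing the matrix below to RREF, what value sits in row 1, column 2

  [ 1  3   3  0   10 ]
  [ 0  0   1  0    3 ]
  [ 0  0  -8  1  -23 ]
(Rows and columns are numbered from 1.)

Add 8 times R2 to R3.
  [ 1  3  3  0  10 ]
  [ 0  0  1  0   3 ]
  [ 0  0  0  1   1 ]
Subtract 3 times R2 from R1.
  [ 1  3  0  0  1 ]
  [ 0  0  1  0  3 ]
  [ 0  0  0  1  1 ]

3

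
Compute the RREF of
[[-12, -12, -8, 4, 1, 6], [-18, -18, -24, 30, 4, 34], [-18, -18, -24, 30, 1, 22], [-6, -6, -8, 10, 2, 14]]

[[1, 1, 0, 1, 0, 2/3], [0, 0, 1, -2, 0, -5/4], [0, 0, 0, 0, 1, 4], [0, 0, 0, 0, 0, 0]]

r1 ← -1/12·r1
  [   1    1  2/3  -1/3  -1/12  -1/2 ]
  [ -18  -18  -24    30      4    34 ]
  [ -18  -18  -24    30      1    22 ]
  [  -6   -6   -8    10      2    14 ]
r2 ← r2 + 18·r1
  [   1    1  2/3  -1/3  -1/12  -1/2 ]
  [   0    0  -12    24    5/2    25 ]
  [ -18  -18  -24    30      1    22 ]
  [  -6   -6   -8    10      2    14 ]
r3 ← r3 + 18·r1
  [  1   1  2/3  -1/3  -1/12  -1/2 ]
  [  0   0  -12    24    5/2    25 ]
  [  0   0  -12    24   -1/2    13 ]
  [ -6  -6   -8    10      2    14 ]
r4 ← r4 + 6·r1
  [ 1  1  2/3  -1/3  -1/12  -1/2 ]
  [ 0  0  -12    24    5/2    25 ]
  [ 0  0  -12    24   -1/2    13 ]
  [ 0  0   -4     8    3/2    11 ]
r2 ← -1/12·r2
  [ 1  1  2/3  -1/3  -1/12    -1/2 ]
  [ 0  0    1    -2  -5/24  -25/12 ]
  [ 0  0  -12    24   -1/2      13 ]
  [ 0  0   -4     8    3/2      11 ]
r3 ← r3 + 12·r2
  [ 1  1  2/3  -1/3  -1/12    -1/2 ]
  [ 0  0    1    -2  -5/24  -25/12 ]
  [ 0  0    0     0     -3     -12 ]
  [ 0  0   -4     8    3/2      11 ]
r4 ← r4 + 4·r2
  [ 1  1  2/3  -1/3  -1/12    -1/2 ]
  [ 0  0    1    -2  -5/24  -25/12 ]
  [ 0  0    0     0     -3     -12 ]
  [ 0  0    0     0    2/3     8/3 ]
r3 ← -1/3·r3
  [ 1  1  2/3  -1/3  -1/12    -1/2 ]
  [ 0  0    1    -2  -5/24  -25/12 ]
  [ 0  0    0     0      1       4 ]
  [ 0  0    0     0    2/3     8/3 ]
r4 ← r4 − 2/3·r3
  [ 1  1  2/3  -1/3  -1/12    -1/2 ]
  [ 0  0    1    -2  -5/24  -25/12 ]
  [ 0  0    0     0      1       4 ]
  [ 0  0    0     0      0       0 ]
r2 ← r2 + 5/24·r3
  [ 1  1  2/3  -1/3  -1/12  -1/2 ]
  [ 0  0    1    -2      0  -5/4 ]
  [ 0  0    0     0      1     4 ]
  [ 0  0    0     0      0     0 ]
r1 ← r1 + 1/12·r3
  [ 1  1  2/3  -1/3  0  -1/6 ]
  [ 0  0    1    -2  0  -5/4 ]
  [ 0  0    0     0  1     4 ]
  [ 0  0    0     0  0     0 ]
r1 ← r1 − 2/3·r2
  [ 1  1  0   1  0   2/3 ]
  [ 0  0  1  -2  0  -5/4 ]
  [ 0  0  0   0  1     4 ]
  [ 0  0  0   0  0     0 ]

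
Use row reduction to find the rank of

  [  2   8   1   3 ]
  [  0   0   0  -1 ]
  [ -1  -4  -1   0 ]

rank = 3

R1 -> 1/2·R1
  [  1   4  1/2  3/2 ]
  [  0   0    0   -1 ]
  [ -1  -4   -1    0 ]
R3 -> R3 + R1
  [ 1  4   1/2  3/2 ]
  [ 0  0     0   -1 ]
  [ 0  0  -1/2  3/2 ]
R2 ↔ R3
  [ 1  4   1/2  3/2 ]
  [ 0  0  -1/2  3/2 ]
  [ 0  0     0   -1 ]
R2 -> -2·R2
  [ 1  4  1/2  3/2 ]
  [ 0  0    1   -3 ]
  [ 0  0    0   -1 ]
R3 -> -1·R3
  [ 1  4  1/2  3/2 ]
  [ 0  0    1   -3 ]
  [ 0  0    0    1 ]
R2 -> R2 + 3·R3
  [ 1  4  1/2  3/2 ]
  [ 0  0    1    0 ]
  [ 0  0    0    1 ]
R1 -> R1 − 3/2·R3
  [ 1  4  1/2  0 ]
  [ 0  0    1  0 ]
  [ 0  0    0  1 ]
R1 -> R1 − 1/2·R2
  [ 1  4  0  0 ]
  [ 0  0  1  0 ]
  [ 0  0  0  1 ]
The reduced form has 3 nonzero rows.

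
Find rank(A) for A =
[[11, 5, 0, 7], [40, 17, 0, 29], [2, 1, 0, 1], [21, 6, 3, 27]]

rank = 3

R1 → 1/11·R1
  [  1  5/11  0  7/11 ]
  [ 40    17  0    29 ]
  [  2     1  0     1 ]
  [ 21     6  3    27 ]
R2 → R2 − 40·R1
  [  1    5/11  0   7/11 ]
  [  0  -13/11  0  39/11 ]
  [  2       1  0      1 ]
  [ 21       6  3     27 ]
R3 → R3 − 2·R1
  [  1    5/11  0   7/11 ]
  [  0  -13/11  0  39/11 ]
  [  0    1/11  0  -3/11 ]
  [ 21       6  3     27 ]
R4 → R4 − 21·R1
  [ 1    5/11  0    7/11 ]
  [ 0  -13/11  0   39/11 ]
  [ 0    1/11  0   -3/11 ]
  [ 0  -39/11  3  150/11 ]
R2 → -11/13·R2
  [ 1    5/11  0    7/11 ]
  [ 0       1  0      -3 ]
  [ 0    1/11  0   -3/11 ]
  [ 0  -39/11  3  150/11 ]
R3 → R3 − 1/11·R2
  [ 1    5/11  0    7/11 ]
  [ 0       1  0      -3 ]
  [ 0       0  0       0 ]
  [ 0  -39/11  3  150/11 ]
R4 → R4 + 39/11·R2
  [ 1  5/11  0  7/11 ]
  [ 0     1  0    -3 ]
  [ 0     0  0     0 ]
  [ 0     0  3     3 ]
R3 ↔ R4
  [ 1  5/11  0  7/11 ]
  [ 0     1  0    -3 ]
  [ 0     0  3     3 ]
  [ 0     0  0     0 ]
R3 → 1/3·R3
  [ 1  5/11  0  7/11 ]
  [ 0     1  0    -3 ]
  [ 0     0  1     1 ]
  [ 0     0  0     0 ]
R1 → R1 − 5/11·R2
  [ 1  0  0   2 ]
  [ 0  1  0  -3 ]
  [ 0  0  1   1 ]
  [ 0  0  0   0 ]
The reduced form has 3 nonzero rows.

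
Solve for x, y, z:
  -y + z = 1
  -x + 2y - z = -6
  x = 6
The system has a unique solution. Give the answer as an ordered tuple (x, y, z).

Form the augmented matrix and row-reduce:
  [  0  -1   1  |   1 ]
  [ -1   2  -1  |  -6 ]
  [  1   0   0  |   6 ]
ρ1 <-> ρ2
  [ -1   2  -1  |  -6 ]
  [  0  -1   1  |   1 ]
  [  1   0   0  |   6 ]
ρ1 := -1·ρ1
  [ 1  -2  1  |  6 ]
  [ 0  -1  1  |  1 ]
  [ 1   0  0  |  6 ]
ρ3 := ρ3 − ρ1
  [ 1  -2   1  |  6 ]
  [ 0  -1   1  |  1 ]
  [ 0   2  -1  |  0 ]
ρ2 := -1·ρ2
  [ 1  -2   1  |   6 ]
  [ 0   1  -1  |  -1 ]
  [ 0   2  -1  |   0 ]
ρ3 := ρ3 − 2·ρ2
  [ 1  -2   1  |   6 ]
  [ 0   1  -1  |  -1 ]
  [ 0   0   1  |   2 ]
ρ2 := ρ2 + ρ3
  [ 1  -2  1  |  6 ]
  [ 0   1  0  |  1 ]
  [ 0   0  1  |  2 ]
ρ1 := ρ1 − ρ3
  [ 1  -2  0  |  4 ]
  [ 0   1  0  |  1 ]
  [ 0   0  1  |  2 ]
ρ1 := ρ1 + 2·ρ2
  [ 1  0  0  |  6 ]
  [ 0  1  0  |  1 ]
  [ 0  0  1  |  2 ]
Reading off the last column: x = 6, y = 1, z = 2.

(6, 1, 2)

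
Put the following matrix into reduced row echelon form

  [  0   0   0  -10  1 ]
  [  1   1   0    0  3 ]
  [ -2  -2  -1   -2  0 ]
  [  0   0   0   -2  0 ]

[[1, 1, 0, 0, 0], [0, 0, 1, 0, 0], [0, 0, 0, 1, 0], [0, 0, 0, 0, 1]]

Swap ρ1 and ρ2.
  [  1   1   0    0  3 ]
  [  0   0   0  -10  1 ]
  [ -2  -2  -1   -2  0 ]
  [  0   0   0   -2  0 ]
Add 2 times ρ1 to ρ3.
  [ 1  1   0    0  3 ]
  [ 0  0   0  -10  1 ]
  [ 0  0  -1   -2  6 ]
  [ 0  0   0   -2  0 ]
Swap ρ2 and ρ3.
  [ 1  1   0    0  3 ]
  [ 0  0  -1   -2  6 ]
  [ 0  0   0  -10  1 ]
  [ 0  0   0   -2  0 ]
Multiply ρ2 by -1.
  [ 1  1  0    0   3 ]
  [ 0  0  1    2  -6 ]
  [ 0  0  0  -10   1 ]
  [ 0  0  0   -2   0 ]
Multiply ρ3 by -1/10.
  [ 1  1  0   0      3 ]
  [ 0  0  1   2     -6 ]
  [ 0  0  0   1  -1/10 ]
  [ 0  0  0  -2      0 ]
Add 2 times ρ3 to ρ4.
  [ 1  1  0  0      3 ]
  [ 0  0  1  2     -6 ]
  [ 0  0  0  1  -1/10 ]
  [ 0  0  0  0   -1/5 ]
Multiply ρ4 by -5.
  [ 1  1  0  0      3 ]
  [ 0  0  1  2     -6 ]
  [ 0  0  0  1  -1/10 ]
  [ 0  0  0  0      1 ]
Add 1/10 times ρ4 to ρ3.
  [ 1  1  0  0   3 ]
  [ 0  0  1  2  -6 ]
  [ 0  0  0  1   0 ]
  [ 0  0  0  0   1 ]
Add 6 times ρ4 to ρ2.
  [ 1  1  0  0  3 ]
  [ 0  0  1  2  0 ]
  [ 0  0  0  1  0 ]
  [ 0  0  0  0  1 ]
Subtract 3 times ρ4 from ρ1.
  [ 1  1  0  0  0 ]
  [ 0  0  1  2  0 ]
  [ 0  0  0  1  0 ]
  [ 0  0  0  0  1 ]
Subtract 2 times ρ3 from ρ2.
  [ 1  1  0  0  0 ]
  [ 0  0  1  0  0 ]
  [ 0  0  0  1  0 ]
  [ 0  0  0  0  1 ]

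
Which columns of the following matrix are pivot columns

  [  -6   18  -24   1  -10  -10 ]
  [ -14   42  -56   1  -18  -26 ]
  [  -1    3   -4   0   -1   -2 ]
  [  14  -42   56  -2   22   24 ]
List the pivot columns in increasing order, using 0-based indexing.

0, 3

r1 := -1/6·r1
  [   1   -3    4  -1/6  5/3  5/3 ]
  [ -14   42  -56     1  -18  -26 ]
  [  -1    3   -4     0   -1   -2 ]
  [  14  -42   56    -2   22   24 ]
r2 := r2 + 14·r1
  [  1   -3   4  -1/6   5/3   5/3 ]
  [  0    0   0  -4/3  16/3  -8/3 ]
  [ -1    3  -4     0    -1    -2 ]
  [ 14  -42  56    -2    22    24 ]
r3 := r3 + r1
  [  1   -3   4  -1/6   5/3   5/3 ]
  [  0    0   0  -4/3  16/3  -8/3 ]
  [  0    0   0  -1/6   2/3  -1/3 ]
  [ 14  -42  56    -2    22    24 ]
r4 := r4 − 14·r1
  [ 1  -3  4  -1/6   5/3   5/3 ]
  [ 0   0  0  -4/3  16/3  -8/3 ]
  [ 0   0  0  -1/6   2/3  -1/3 ]
  [ 0   0  0   1/3  -4/3   2/3 ]
r2 := -3/4·r2
  [ 1  -3  4  -1/6   5/3   5/3 ]
  [ 0   0  0     1    -4     2 ]
  [ 0   0  0  -1/6   2/3  -1/3 ]
  [ 0   0  0   1/3  -4/3   2/3 ]
r3 := r3 + 1/6·r2
  [ 1  -3  4  -1/6   5/3  5/3 ]
  [ 0   0  0     1    -4    2 ]
  [ 0   0  0     0     0    0 ]
  [ 0   0  0   1/3  -4/3  2/3 ]
r4 := r4 − 1/3·r2
  [ 1  -3  4  -1/6  5/3  5/3 ]
  [ 0   0  0     1   -4    2 ]
  [ 0   0  0     0    0    0 ]
  [ 0   0  0     0    0    0 ]
r1 := r1 + 1/6·r2
  [ 1  -3  4  0   1  2 ]
  [ 0   0  0  1  -4  2 ]
  [ 0   0  0  0   0  0 ]
  [ 0   0  0  0   0  0 ]
Pivot columns are the columns containing a leading 1.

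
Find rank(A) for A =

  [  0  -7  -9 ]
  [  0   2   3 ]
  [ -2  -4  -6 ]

rank = 3

R1 <=> R3
  [ -2  -4  -6 ]
  [  0   2   3 ]
  [  0  -7  -9 ]
R1 := -1/2·R1
  [ 1   2   3 ]
  [ 0   2   3 ]
  [ 0  -7  -9 ]
R2 := 1/2·R2
  [ 1   2    3 ]
  [ 0   1  3/2 ]
  [ 0  -7   -9 ]
R3 := R3 + 7·R2
  [ 1  2    3 ]
  [ 0  1  3/2 ]
  [ 0  0  3/2 ]
R3 := 2/3·R3
  [ 1  2    3 ]
  [ 0  1  3/2 ]
  [ 0  0    1 ]
R2 := R2 − 3/2·R3
  [ 1  2  3 ]
  [ 0  1  0 ]
  [ 0  0  1 ]
R1 := R1 − 3·R3
  [ 1  2  0 ]
  [ 0  1  0 ]
  [ 0  0  1 ]
R1 := R1 − 2·R2
  [ 1  0  0 ]
  [ 0  1  0 ]
  [ 0  0  1 ]
The reduced form has 3 nonzero rows.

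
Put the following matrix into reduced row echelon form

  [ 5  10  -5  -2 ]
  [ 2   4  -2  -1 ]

R1 → 1/5·R1
R2 → R2 − 2·R1
R2 → -5·R2
R1 → R1 + 2/5·R2

[[1, 2, -1, 0], [0, 0, 0, 1]]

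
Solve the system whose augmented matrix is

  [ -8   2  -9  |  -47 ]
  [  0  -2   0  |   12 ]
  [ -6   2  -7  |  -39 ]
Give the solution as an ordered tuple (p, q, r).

R1 -> -1/8·R1
  [  1  -1/4  9/8  |  47/8 ]
  [  0    -2    0  |    12 ]
  [ -6     2   -7  |   -39 ]
R3 -> R3 + 6·R1
  [ 1  -1/4   9/8  |   47/8 ]
  [ 0    -2     0  |     12 ]
  [ 0   1/2  -1/4  |  -15/4 ]
R2 -> -1/2·R2
  [ 1  -1/4   9/8  |   47/8 ]
  [ 0     1     0  |     -6 ]
  [ 0   1/2  -1/4  |  -15/4 ]
R3 -> R3 − 1/2·R2
  [ 1  -1/4   9/8  |  47/8 ]
  [ 0     1     0  |    -6 ]
  [ 0     0  -1/4  |  -3/4 ]
R3 -> -4·R3
  [ 1  -1/4  9/8  |  47/8 ]
  [ 0     1    0  |    -6 ]
  [ 0     0    1  |     3 ]
R1 -> R1 − 9/8·R3
  [ 1  -1/4  0  |  5/2 ]
  [ 0     1  0  |   -6 ]
  [ 0     0  1  |    3 ]
R1 -> R1 + 1/4·R2
  [ 1  0  0  |   1 ]
  [ 0  1  0  |  -6 ]
  [ 0  0  1  |   3 ]
Reading off the last column: p = 1, q = -6, r = 3.

(1, -6, 3)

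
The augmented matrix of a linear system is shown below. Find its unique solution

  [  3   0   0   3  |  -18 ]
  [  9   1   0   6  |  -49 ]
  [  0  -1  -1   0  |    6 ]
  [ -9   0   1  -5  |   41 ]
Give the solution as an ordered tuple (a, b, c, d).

R1 → 1/3·R1
  [  1   0   0   1  |   -6 ]
  [  9   1   0   6  |  -49 ]
  [  0  -1  -1   0  |    6 ]
  [ -9   0   1  -5  |   41 ]
R2 → R2 − 9·R1
  [  1   0   0   1  |  -6 ]
  [  0   1   0  -3  |   5 ]
  [  0  -1  -1   0  |   6 ]
  [ -9   0   1  -5  |  41 ]
R4 → R4 + 9·R1
  [ 1   0   0   1  |   -6 ]
  [ 0   1   0  -3  |    5 ]
  [ 0  -1  -1   0  |    6 ]
  [ 0   0   1   4  |  -13 ]
R3 → R3 + R2
  [ 1  0   0   1  |   -6 ]
  [ 0  1   0  -3  |    5 ]
  [ 0  0  -1  -3  |   11 ]
  [ 0  0   1   4  |  -13 ]
R3 → -1·R3
  [ 1  0  0   1  |   -6 ]
  [ 0  1  0  -3  |    5 ]
  [ 0  0  1   3  |  -11 ]
  [ 0  0  1   4  |  -13 ]
R4 → R4 − R3
  [ 1  0  0   1  |   -6 ]
  [ 0  1  0  -3  |    5 ]
  [ 0  0  1   3  |  -11 ]
  [ 0  0  0   1  |   -2 ]
R3 → R3 − 3·R4
  [ 1  0  0   1  |  -6 ]
  [ 0  1  0  -3  |   5 ]
  [ 0  0  1   0  |  -5 ]
  [ 0  0  0   1  |  -2 ]
R2 → R2 + 3·R4
  [ 1  0  0  1  |  -6 ]
  [ 0  1  0  0  |  -1 ]
  [ 0  0  1  0  |  -5 ]
  [ 0  0  0  1  |  -2 ]
R1 → R1 − R4
  [ 1  0  0  0  |  -4 ]
  [ 0  1  0  0  |  -1 ]
  [ 0  0  1  0  |  -5 ]
  [ 0  0  0  1  |  -2 ]
Reading off the last column: a = -4, b = -1, c = -5, d = -2.

(-4, -1, -5, -2)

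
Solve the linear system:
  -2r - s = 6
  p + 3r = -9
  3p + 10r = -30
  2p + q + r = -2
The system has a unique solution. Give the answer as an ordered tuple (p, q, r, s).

(0, 1, -3, 0)

Form the augmented matrix and row-reduce:
  [ 0  0  -2  -1  |    6 ]
  [ 1  0   3   0  |   -9 ]
  [ 3  0  10   0  |  -30 ]
  [ 2  1   1   0  |   -2 ]
ρ1 ↔ ρ2
  [ 1  0   3   0  |   -9 ]
  [ 0  0  -2  -1  |    6 ]
  [ 3  0  10   0  |  -30 ]
  [ 2  1   1   0  |   -2 ]
ρ3 := ρ3 − 3·ρ1
  [ 1  0   3   0  |  -9 ]
  [ 0  0  -2  -1  |   6 ]
  [ 0  0   1   0  |  -3 ]
  [ 2  1   1   0  |  -2 ]
ρ4 := ρ4 − 2·ρ1
  [ 1  0   3   0  |  -9 ]
  [ 0  0  -2  -1  |   6 ]
  [ 0  0   1   0  |  -3 ]
  [ 0  1  -5   0  |  16 ]
ρ2 ↔ ρ4
  [ 1  0   3   0  |  -9 ]
  [ 0  1  -5   0  |  16 ]
  [ 0  0   1   0  |  -3 ]
  [ 0  0  -2  -1  |   6 ]
ρ4 := ρ4 + 2·ρ3
  [ 1  0   3   0  |  -9 ]
  [ 0  1  -5   0  |  16 ]
  [ 0  0   1   0  |  -3 ]
  [ 0  0   0  -1  |   0 ]
ρ4 := -1·ρ4
  [ 1  0   3  0  |  -9 ]
  [ 0  1  -5  0  |  16 ]
  [ 0  0   1  0  |  -3 ]
  [ 0  0   0  1  |   0 ]
ρ2 := ρ2 + 5·ρ3
  [ 1  0  3  0  |  -9 ]
  [ 0  1  0  0  |   1 ]
  [ 0  0  1  0  |  -3 ]
  [ 0  0  0  1  |   0 ]
ρ1 := ρ1 − 3·ρ3
  [ 1  0  0  0  |   0 ]
  [ 0  1  0  0  |   1 ]
  [ 0  0  1  0  |  -3 ]
  [ 0  0  0  1  |   0 ]
Reading off the last column: p = 0, q = 1, r = -3, s = 0.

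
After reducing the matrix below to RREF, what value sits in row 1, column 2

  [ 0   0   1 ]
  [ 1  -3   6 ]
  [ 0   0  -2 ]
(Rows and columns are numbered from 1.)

R1 <=> R2
  [ 1  -3   6 ]
  [ 0   0   1 ]
  [ 0   0  -2 ]
R3 := R3 + 2·R2
  [ 1  -3  6 ]
  [ 0   0  1 ]
  [ 0   0  0 ]
R1 := R1 − 6·R2
  [ 1  -3  0 ]
  [ 0   0  1 ]
  [ 0   0  0 ]

-3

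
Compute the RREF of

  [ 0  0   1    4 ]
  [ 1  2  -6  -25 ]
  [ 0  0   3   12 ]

Swap r1 and r2.
  [ 1  2  -6  -25 ]
  [ 0  0   1    4 ]
  [ 0  0   3   12 ]
Subtract 3 times r2 from r3.
  [ 1  2  -6  -25 ]
  [ 0  0   1    4 ]
  [ 0  0   0    0 ]
Add 6 times r2 to r1.
  [ 1  2  0  -1 ]
  [ 0  0  1   4 ]
  [ 0  0  0   0 ]

[[1, 2, 0, -1], [0, 0, 1, 4], [0, 0, 0, 0]]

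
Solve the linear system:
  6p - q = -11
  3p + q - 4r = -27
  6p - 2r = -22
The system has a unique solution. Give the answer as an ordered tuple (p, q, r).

Form the augmented matrix and row-reduce:
  [ 6  -1   0  |  -11 ]
  [ 3   1  -4  |  -27 ]
  [ 6   0  -2  |  -22 ]
r1 ← 1/6·r1
r2 ← r2 − 3·r1
r3 ← r3 − 6·r1
r2 ← 2/3·r2
r3 ← r3 − r2
r3 ← 3/2·r3
r2 ← r2 + 8/3·r3
r1 ← r1 + 1/6·r2
Reading off the last column: p = -2, q = -1, r = 5.

(-2, -1, 5)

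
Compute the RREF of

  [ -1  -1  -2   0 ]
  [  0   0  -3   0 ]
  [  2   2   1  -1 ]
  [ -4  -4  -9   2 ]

Multiply r1 by -1.
  [  1   1   2   0 ]
  [  0   0  -3   0 ]
  [  2   2   1  -1 ]
  [ -4  -4  -9   2 ]
Subtract 2 times r1 from r3.
  [  1   1   2   0 ]
  [  0   0  -3   0 ]
  [  0   0  -3  -1 ]
  [ -4  -4  -9   2 ]
Add 4 times r1 to r4.
  [ 1  1   2   0 ]
  [ 0  0  -3   0 ]
  [ 0  0  -3  -1 ]
  [ 0  0  -1   2 ]
Multiply r2 by -1/3.
  [ 1  1   2   0 ]
  [ 0  0   1   0 ]
  [ 0  0  -3  -1 ]
  [ 0  0  -1   2 ]
Add 3 times r2 to r3.
  [ 1  1   2   0 ]
  [ 0  0   1   0 ]
  [ 0  0   0  -1 ]
  [ 0  0  -1   2 ]
Add r2 to r4.
  [ 1  1  2   0 ]
  [ 0  0  1   0 ]
  [ 0  0  0  -1 ]
  [ 0  0  0   2 ]
Multiply r3 by -1.
  [ 1  1  2  0 ]
  [ 0  0  1  0 ]
  [ 0  0  0  1 ]
  [ 0  0  0  2 ]
Subtract 2 times r3 from r4.
  [ 1  1  2  0 ]
  [ 0  0  1  0 ]
  [ 0  0  0  1 ]
  [ 0  0  0  0 ]
Subtract 2 times r2 from r1.
  [ 1  1  0  0 ]
  [ 0  0  1  0 ]
  [ 0  0  0  1 ]
  [ 0  0  0  0 ]

[[1, 1, 0, 0], [0, 0, 1, 0], [0, 0, 0, 1], [0, 0, 0, 0]]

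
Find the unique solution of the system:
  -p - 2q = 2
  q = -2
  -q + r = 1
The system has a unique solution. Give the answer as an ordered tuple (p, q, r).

(2, -2, -1)

Form the augmented matrix and row-reduce:
  [ -1  -2  0  |   2 ]
  [  0   1  0  |  -2 ]
  [  0  -1  1  |   1 ]
Multiply R1 by -1.
  [ 1   2  0  |  -2 ]
  [ 0   1  0  |  -2 ]
  [ 0  -1  1  |   1 ]
Add R2 to R3.
  [ 1  2  0  |  -2 ]
  [ 0  1  0  |  -2 ]
  [ 0  0  1  |  -1 ]
Subtract 2 times R2 from R1.
  [ 1  0  0  |   2 ]
  [ 0  1  0  |  -2 ]
  [ 0  0  1  |  -1 ]
Reading off the last column: p = 2, q = -2, r = -1.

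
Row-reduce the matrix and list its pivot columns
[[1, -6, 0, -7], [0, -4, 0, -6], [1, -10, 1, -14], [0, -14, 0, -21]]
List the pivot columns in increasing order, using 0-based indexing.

R3 := R3 − R1
  [ 1   -6  0   -7 ]
  [ 0   -4  0   -6 ]
  [ 0   -4  1   -7 ]
  [ 0  -14  0  -21 ]
R2 := -1/4·R2
  [ 1   -6  0   -7 ]
  [ 0    1  0  3/2 ]
  [ 0   -4  1   -7 ]
  [ 0  -14  0  -21 ]
R3 := R3 + 4·R2
  [ 1   -6  0   -7 ]
  [ 0    1  0  3/2 ]
  [ 0    0  1   -1 ]
  [ 0  -14  0  -21 ]
R4 := R4 + 14·R2
  [ 1  -6  0   -7 ]
  [ 0   1  0  3/2 ]
  [ 0   0  1   -1 ]
  [ 0   0  0    0 ]
R1 := R1 + 6·R2
  [ 1  0  0    2 ]
  [ 0  1  0  3/2 ]
  [ 0  0  1   -1 ]
  [ 0  0  0    0 ]
Pivot columns are the columns containing a leading 1.

0, 1, 2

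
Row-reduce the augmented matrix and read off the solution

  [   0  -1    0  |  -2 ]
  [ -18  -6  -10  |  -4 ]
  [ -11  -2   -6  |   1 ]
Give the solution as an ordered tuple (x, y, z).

R1 ↔ R2
  [ -18  -6  -10  |  -4 ]
  [   0  -1    0  |  -2 ]
  [ -11  -2   -6  |   1 ]
R1 -> -1/18·R1
  [   1  1/3  5/9  |  2/9 ]
  [   0   -1    0  |   -2 ]
  [ -11   -2   -6  |    1 ]
R3 -> R3 + 11·R1
  [ 1  1/3  5/9  |   2/9 ]
  [ 0   -1    0  |    -2 ]
  [ 0  5/3  1/9  |  31/9 ]
R2 -> -1·R2
  [ 1  1/3  5/9  |   2/9 ]
  [ 0    1    0  |     2 ]
  [ 0  5/3  1/9  |  31/9 ]
R3 -> R3 − 5/3·R2
  [ 1  1/3  5/9  |  2/9 ]
  [ 0    1    0  |    2 ]
  [ 0    0  1/9  |  1/9 ]
R3 -> 9·R3
  [ 1  1/3  5/9  |  2/9 ]
  [ 0    1    0  |    2 ]
  [ 0    0    1  |    1 ]
R1 -> R1 − 5/9·R3
  [ 1  1/3  0  |  -1/3 ]
  [ 0    1  0  |     2 ]
  [ 0    0  1  |     1 ]
R1 -> R1 − 1/3·R2
  [ 1  0  0  |  -1 ]
  [ 0  1  0  |   2 ]
  [ 0  0  1  |   1 ]
Reading off the last column: x = -1, y = 2, z = 1.

(-1, 2, 1)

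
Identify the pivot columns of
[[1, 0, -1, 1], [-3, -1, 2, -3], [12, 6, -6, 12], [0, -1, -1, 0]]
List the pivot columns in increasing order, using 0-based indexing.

Add 3 times R1 to R2.
  [  1   0  -1   1 ]
  [  0  -1  -1   0 ]
  [ 12   6  -6  12 ]
  [  0  -1  -1   0 ]
Subtract 12 times R1 from R3.
  [ 1   0  -1  1 ]
  [ 0  -1  -1  0 ]
  [ 0   6   6  0 ]
  [ 0  -1  -1  0 ]
Multiply R2 by -1.
  [ 1   0  -1  1 ]
  [ 0   1   1  0 ]
  [ 0   6   6  0 ]
  [ 0  -1  -1  0 ]
Subtract 6 times R2 from R3.
  [ 1   0  -1  1 ]
  [ 0   1   1  0 ]
  [ 0   0   0  0 ]
  [ 0  -1  -1  0 ]
Add R2 to R4.
  [ 1  0  -1  1 ]
  [ 0  1   1  0 ]
  [ 0  0   0  0 ]
  [ 0  0   0  0 ]
Pivot columns are the columns containing a leading 1.

0, 1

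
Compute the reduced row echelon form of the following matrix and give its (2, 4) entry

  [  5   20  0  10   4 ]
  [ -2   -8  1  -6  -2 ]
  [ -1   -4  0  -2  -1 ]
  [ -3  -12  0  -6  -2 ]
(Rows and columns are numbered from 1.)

-2

Multiply r1 by 1/5.
  [  1    4  0   2  4/5 ]
  [ -2   -8  1  -6   -2 ]
  [ -1   -4  0  -2   -1 ]
  [ -3  -12  0  -6   -2 ]
Add 2 times r1 to r2.
  [  1    4  0   2   4/5 ]
  [  0    0  1  -2  -2/5 ]
  [ -1   -4  0  -2    -1 ]
  [ -3  -12  0  -6    -2 ]
Add r1 to r3.
  [  1    4  0   2   4/5 ]
  [  0    0  1  -2  -2/5 ]
  [  0    0  0   0  -1/5 ]
  [ -3  -12  0  -6    -2 ]
Add 3 times r1 to r4.
  [ 1  4  0   2   4/5 ]
  [ 0  0  1  -2  -2/5 ]
  [ 0  0  0   0  -1/5 ]
  [ 0  0  0   0   2/5 ]
Multiply r3 by -5.
  [ 1  4  0   2   4/5 ]
  [ 0  0  1  -2  -2/5 ]
  [ 0  0  0   0     1 ]
  [ 0  0  0   0   2/5 ]
Subtract 2/5 times r3 from r4.
  [ 1  4  0   2   4/5 ]
  [ 0  0  1  -2  -2/5 ]
  [ 0  0  0   0     1 ]
  [ 0  0  0   0     0 ]
Add 2/5 times r3 to r2.
  [ 1  4  0   2  4/5 ]
  [ 0  0  1  -2    0 ]
  [ 0  0  0   0    1 ]
  [ 0  0  0   0    0 ]
Subtract 4/5 times r3 from r1.
  [ 1  4  0   2  0 ]
  [ 0  0  1  -2  0 ]
  [ 0  0  0   0  1 ]
  [ 0  0  0   0  0 ]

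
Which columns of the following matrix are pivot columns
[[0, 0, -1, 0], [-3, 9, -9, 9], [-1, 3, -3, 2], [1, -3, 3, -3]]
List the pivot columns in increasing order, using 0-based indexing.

R1 <=> R2
  [ -3   9  -9   9 ]
  [  0   0  -1   0 ]
  [ -1   3  -3   2 ]
  [  1  -3   3  -3 ]
R1 ← -1/3·R1
  [  1  -3   3  -3 ]
  [  0   0  -1   0 ]
  [ -1   3  -3   2 ]
  [  1  -3   3  -3 ]
R3 ← R3 + R1
  [ 1  -3   3  -3 ]
  [ 0   0  -1   0 ]
  [ 0   0   0  -1 ]
  [ 1  -3   3  -3 ]
R4 ← R4 − R1
  [ 1  -3   3  -3 ]
  [ 0   0  -1   0 ]
  [ 0   0   0  -1 ]
  [ 0   0   0   0 ]
R2 ← -1·R2
  [ 1  -3  3  -3 ]
  [ 0   0  1   0 ]
  [ 0   0  0  -1 ]
  [ 0   0  0   0 ]
R3 ← -1·R3
  [ 1  -3  3  -3 ]
  [ 0   0  1   0 ]
  [ 0   0  0   1 ]
  [ 0   0  0   0 ]
R1 ← R1 + 3·R3
  [ 1  -3  3  0 ]
  [ 0   0  1  0 ]
  [ 0   0  0  1 ]
  [ 0   0  0  0 ]
R1 ← R1 − 3·R2
  [ 1  -3  0  0 ]
  [ 0   0  1  0 ]
  [ 0   0  0  1 ]
  [ 0   0  0  0 ]
Pivot columns are the columns containing a leading 1.

0, 2, 3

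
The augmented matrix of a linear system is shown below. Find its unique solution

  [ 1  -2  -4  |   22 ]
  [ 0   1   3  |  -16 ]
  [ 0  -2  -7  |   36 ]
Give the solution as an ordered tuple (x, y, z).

(-2, -4, -4)

Add 2 times r2 to r3.
  [ 1  -2  -4  |   22 ]
  [ 0   1   3  |  -16 ]
  [ 0   0  -1  |    4 ]
Multiply r3 by -1.
  [ 1  -2  -4  |   22 ]
  [ 0   1   3  |  -16 ]
  [ 0   0   1  |   -4 ]
Subtract 3 times r3 from r2.
  [ 1  -2  -4  |  22 ]
  [ 0   1   0  |  -4 ]
  [ 0   0   1  |  -4 ]
Add 4 times r3 to r1.
  [ 1  -2  0  |   6 ]
  [ 0   1  0  |  -4 ]
  [ 0   0  1  |  -4 ]
Add 2 times r2 to r1.
  [ 1  0  0  |  -2 ]
  [ 0  1  0  |  -4 ]
  [ 0  0  1  |  -4 ]
Reading off the last column: x = -2, y = -4, z = -4.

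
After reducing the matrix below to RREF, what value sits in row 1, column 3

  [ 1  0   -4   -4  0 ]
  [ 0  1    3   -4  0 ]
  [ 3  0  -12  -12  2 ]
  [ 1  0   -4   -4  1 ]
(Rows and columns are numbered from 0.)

-4

Subtract 3 times R1 from R3.
Subtract R1 from R4.
Multiply R3 by 1/2.
Subtract R3 from R4.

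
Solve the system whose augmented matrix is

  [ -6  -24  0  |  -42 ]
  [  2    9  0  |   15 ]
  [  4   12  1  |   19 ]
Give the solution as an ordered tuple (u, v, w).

(3, 1, -5)

Multiply r1 by -1/6.
Subtract 2 times r1 from r2.
Subtract 4 times r1 from r3.
Add 4 times r2 to r3.
Subtract 4 times r2 from r1.
Reading off the last column: u = 3, v = 1, w = -5.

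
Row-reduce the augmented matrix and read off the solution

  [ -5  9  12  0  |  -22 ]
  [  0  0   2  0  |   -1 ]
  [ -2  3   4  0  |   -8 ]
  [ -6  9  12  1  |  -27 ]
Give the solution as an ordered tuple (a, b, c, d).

(2, -2/3, -1/2, -3)

R1 → -1/5·R1
  [  1  -9/5  -12/5  0  |  22/5 ]
  [  0     0      2  0  |    -1 ]
  [ -2     3      4  0  |    -8 ]
  [ -6     9     12  1  |   -27 ]
R3 → R3 + 2·R1
  [  1  -9/5  -12/5  0  |  22/5 ]
  [  0     0      2  0  |    -1 ]
  [  0  -3/5   -4/5  0  |   4/5 ]
  [ -6     9     12  1  |   -27 ]
R4 → R4 + 6·R1
  [ 1  -9/5  -12/5  0  |  22/5 ]
  [ 0     0      2  0  |    -1 ]
  [ 0  -3/5   -4/5  0  |   4/5 ]
  [ 0  -9/5  -12/5  1  |  -3/5 ]
R2 <-> R3
  [ 1  -9/5  -12/5  0  |  22/5 ]
  [ 0  -3/5   -4/5  0  |   4/5 ]
  [ 0     0      2  0  |    -1 ]
  [ 0  -9/5  -12/5  1  |  -3/5 ]
R2 → -5/3·R2
  [ 1  -9/5  -12/5  0  |  22/5 ]
  [ 0     1    4/3  0  |  -4/3 ]
  [ 0     0      2  0  |    -1 ]
  [ 0  -9/5  -12/5  1  |  -3/5 ]
R4 → R4 + 9/5·R2
  [ 1  -9/5  -12/5  0  |  22/5 ]
  [ 0     1    4/3  0  |  -4/3 ]
  [ 0     0      2  0  |    -1 ]
  [ 0     0      0  1  |    -3 ]
R3 → 1/2·R3
  [ 1  -9/5  -12/5  0  |  22/5 ]
  [ 0     1    4/3  0  |  -4/3 ]
  [ 0     0      1  0  |  -1/2 ]
  [ 0     0      0  1  |    -3 ]
R2 → R2 − 4/3·R3
  [ 1  -9/5  -12/5  0  |  22/5 ]
  [ 0     1      0  0  |  -2/3 ]
  [ 0     0      1  0  |  -1/2 ]
  [ 0     0      0  1  |    -3 ]
R1 → R1 + 12/5·R3
  [ 1  -9/5  0  0  |  16/5 ]
  [ 0     1  0  0  |  -2/3 ]
  [ 0     0  1  0  |  -1/2 ]
  [ 0     0  0  1  |    -3 ]
R1 → R1 + 9/5·R2
  [ 1  0  0  0  |     2 ]
  [ 0  1  0  0  |  -2/3 ]
  [ 0  0  1  0  |  -1/2 ]
  [ 0  0  0  1  |    -3 ]
Reading off the last column: a = 2, b = -2/3, c = -1/2, d = -3.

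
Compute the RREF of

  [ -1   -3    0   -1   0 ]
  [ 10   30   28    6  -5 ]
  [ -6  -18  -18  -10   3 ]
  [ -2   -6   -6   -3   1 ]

[[1, 3, 0, 0, 0], [0, 0, 1, 0, 0], [0, 0, 0, 1, 0], [0, 0, 0, 0, 1]]

Multiply R1 by -1.
  [  1    3    0    1   0 ]
  [ 10   30   28    6  -5 ]
  [ -6  -18  -18  -10   3 ]
  [ -2   -6   -6   -3   1 ]
Subtract 10 times R1 from R2.
  [  1    3    0    1   0 ]
  [  0    0   28   -4  -5 ]
  [ -6  -18  -18  -10   3 ]
  [ -2   -6   -6   -3   1 ]
Add 6 times R1 to R3.
  [  1   3    0   1   0 ]
  [  0   0   28  -4  -5 ]
  [  0   0  -18  -4   3 ]
  [ -2  -6   -6  -3   1 ]
Add 2 times R1 to R4.
  [ 1  3    0   1   0 ]
  [ 0  0   28  -4  -5 ]
  [ 0  0  -18  -4   3 ]
  [ 0  0   -6  -1   1 ]
Multiply R2 by 1/28.
  [ 1  3    0     1      0 ]
  [ 0  0    1  -1/7  -5/28 ]
  [ 0  0  -18    -4      3 ]
  [ 0  0   -6    -1      1 ]
Add 18 times R2 to R3.
  [ 1  3   0      1      0 ]
  [ 0  0   1   -1/7  -5/28 ]
  [ 0  0   0  -46/7  -3/14 ]
  [ 0  0  -6     -1      1 ]
Add 6 times R2 to R4.
  [ 1  3  0      1      0 ]
  [ 0  0  1   -1/7  -5/28 ]
  [ 0  0  0  -46/7  -3/14 ]
  [ 0  0  0  -13/7  -1/14 ]
Multiply R3 by -7/46.
  [ 1  3  0      1      0 ]
  [ 0  0  1   -1/7  -5/28 ]
  [ 0  0  0      1   3/92 ]
  [ 0  0  0  -13/7  -1/14 ]
Add 13/7 times R3 to R4.
  [ 1  3  0     1      0 ]
  [ 0  0  1  -1/7  -5/28 ]
  [ 0  0  0     1   3/92 ]
  [ 0  0  0     0  -1/92 ]
Multiply R4 by -92.
  [ 1  3  0     1      0 ]
  [ 0  0  1  -1/7  -5/28 ]
  [ 0  0  0     1   3/92 ]
  [ 0  0  0     0      1 ]
Subtract 3/92 times R4 from R3.
  [ 1  3  0     1      0 ]
  [ 0  0  1  -1/7  -5/28 ]
  [ 0  0  0     1      0 ]
  [ 0  0  0     0      1 ]
Add 5/28 times R4 to R2.
  [ 1  3  0     1  0 ]
  [ 0  0  1  -1/7  0 ]
  [ 0  0  0     1  0 ]
  [ 0  0  0     0  1 ]
Add 1/7 times R3 to R2.
  [ 1  3  0  1  0 ]
  [ 0  0  1  0  0 ]
  [ 0  0  0  1  0 ]
  [ 0  0  0  0  1 ]
Subtract R3 from R1.
  [ 1  3  0  0  0 ]
  [ 0  0  1  0  0 ]
  [ 0  0  0  1  0 ]
  [ 0  0  0  0  1 ]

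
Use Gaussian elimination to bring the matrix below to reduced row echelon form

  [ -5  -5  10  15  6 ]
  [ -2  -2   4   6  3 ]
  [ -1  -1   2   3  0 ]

[[1, 1, -2, -3, 0], [0, 0, 0, 0, 1], [0, 0, 0, 0, 0]]

ρ1 ← -1/5·ρ1
  [  1   1  -2  -3  -6/5 ]
  [ -2  -2   4   6     3 ]
  [ -1  -1   2   3     0 ]
ρ2 ← ρ2 + 2·ρ1
  [  1   1  -2  -3  -6/5 ]
  [  0   0   0   0   3/5 ]
  [ -1  -1   2   3     0 ]
ρ3 ← ρ3 + ρ1
  [ 1  1  -2  -3  -6/5 ]
  [ 0  0   0   0   3/5 ]
  [ 0  0   0   0  -6/5 ]
ρ2 ← 5/3·ρ2
  [ 1  1  -2  -3  -6/5 ]
  [ 0  0   0   0     1 ]
  [ 0  0   0   0  -6/5 ]
ρ3 ← ρ3 + 6/5·ρ2
  [ 1  1  -2  -3  -6/5 ]
  [ 0  0   0   0     1 ]
  [ 0  0   0   0     0 ]
ρ1 ← ρ1 + 6/5·ρ2
  [ 1  1  -2  -3  0 ]
  [ 0  0   0   0  1 ]
  [ 0  0   0   0  0 ]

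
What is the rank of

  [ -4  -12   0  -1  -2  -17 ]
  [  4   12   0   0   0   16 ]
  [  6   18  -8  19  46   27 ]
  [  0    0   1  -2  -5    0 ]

Multiply R1 by -1/4.
Subtract 4 times R1 from R2.
Subtract 6 times R1 from R3.
Swap R2 and R3.
Multiply R2 by -1/8.
Subtract R2 from R4.
Multiply R3 by -1.
Subtract 3/16 times R3 from R4.
Add 35/16 times R3 to R2.
Subtract 1/4 times R3 from R1.
The reduced form has 3 nonzero rows.

rank = 3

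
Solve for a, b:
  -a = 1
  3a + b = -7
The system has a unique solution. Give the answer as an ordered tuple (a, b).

(-1, -4)

Form the augmented matrix and row-reduce:
  [ -1  0  |   1 ]
  [  3  1  |  -7 ]
r1 → -1·r1
  [ 1  0  |  -1 ]
  [ 3  1  |  -7 ]
r2 → r2 − 3·r1
  [ 1  0  |  -1 ]
  [ 0  1  |  -4 ]
Reading off the last column: a = -1, b = -4.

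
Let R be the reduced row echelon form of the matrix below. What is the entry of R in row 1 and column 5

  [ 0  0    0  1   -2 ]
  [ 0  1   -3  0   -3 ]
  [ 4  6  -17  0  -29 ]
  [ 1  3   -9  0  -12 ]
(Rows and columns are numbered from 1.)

r1 <-> r3
  [ 4  6  -17  0  -29 ]
  [ 0  1   -3  0   -3 ]
  [ 0  0    0  1   -2 ]
  [ 1  3   -9  0  -12 ]
r1 := 1/4·r1
  [ 1  3/2  -17/4  0  -29/4 ]
  [ 0    1     -3  0     -3 ]
  [ 0    0      0  1     -2 ]
  [ 1    3     -9  0    -12 ]
r4 := r4 − r1
  [ 1  3/2  -17/4  0  -29/4 ]
  [ 0    1     -3  0     -3 ]
  [ 0    0      0  1     -2 ]
  [ 0  3/2  -19/4  0  -19/4 ]
r4 := r4 − 3/2·r2
  [ 1  3/2  -17/4  0  -29/4 ]
  [ 0    1     -3  0     -3 ]
  [ 0    0      0  1     -2 ]
  [ 0    0   -1/4  0   -1/4 ]
r3 <-> r4
  [ 1  3/2  -17/4  0  -29/4 ]
  [ 0    1     -3  0     -3 ]
  [ 0    0   -1/4  0   -1/4 ]
  [ 0    0      0  1     -2 ]
r3 := -4·r3
  [ 1  3/2  -17/4  0  -29/4 ]
  [ 0    1     -3  0     -3 ]
  [ 0    0      1  0      1 ]
  [ 0    0      0  1     -2 ]
r2 := r2 + 3·r3
  [ 1  3/2  -17/4  0  -29/4 ]
  [ 0    1      0  0      0 ]
  [ 0    0      1  0      1 ]
  [ 0    0      0  1     -2 ]
r1 := r1 + 17/4·r3
  [ 1  3/2  0  0  -3 ]
  [ 0    1  0  0   0 ]
  [ 0    0  1  0   1 ]
  [ 0    0  0  1  -2 ]
r1 := r1 − 3/2·r2
  [ 1  0  0  0  -3 ]
  [ 0  1  0  0   0 ]
  [ 0  0  1  0   1 ]
  [ 0  0  0  1  -2 ]

-3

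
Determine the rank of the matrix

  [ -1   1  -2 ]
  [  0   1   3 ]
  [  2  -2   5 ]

r1 ← -1·r1
  [ 1  -1  2 ]
  [ 0   1  3 ]
  [ 2  -2  5 ]
r3 ← r3 − 2·r1
  [ 1  -1  2 ]
  [ 0   1  3 ]
  [ 0   0  1 ]
r2 ← r2 − 3·r3
  [ 1  -1  2 ]
  [ 0   1  0 ]
  [ 0   0  1 ]
r1 ← r1 − 2·r3
  [ 1  -1  0 ]
  [ 0   1  0 ]
  [ 0   0  1 ]
r1 ← r1 + r2
  [ 1  0  0 ]
  [ 0  1  0 ]
  [ 0  0  1 ]
The reduced form has 3 nonzero rows.

rank = 3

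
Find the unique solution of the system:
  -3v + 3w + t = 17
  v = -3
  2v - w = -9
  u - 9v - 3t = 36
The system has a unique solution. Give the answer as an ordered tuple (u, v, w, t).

Form the augmented matrix and row-reduce:
  [ 0  -3   3   1  |  17 ]
  [ 0   1   0   0  |  -3 ]
  [ 0   2  -1   0  |  -9 ]
  [ 1  -9   0  -3  |  36 ]
Swap ρ1 and ρ4.
  [ 1  -9   0  -3  |  36 ]
  [ 0   1   0   0  |  -3 ]
  [ 0   2  -1   0  |  -9 ]
  [ 0  -3   3   1  |  17 ]
Subtract 2 times ρ2 from ρ3.
  [ 1  -9   0  -3  |  36 ]
  [ 0   1   0   0  |  -3 ]
  [ 0   0  -1   0  |  -3 ]
  [ 0  -3   3   1  |  17 ]
Add 3 times ρ2 to ρ4.
  [ 1  -9   0  -3  |  36 ]
  [ 0   1   0   0  |  -3 ]
  [ 0   0  -1   0  |  -3 ]
  [ 0   0   3   1  |   8 ]
Multiply ρ3 by -1.
  [ 1  -9  0  -3  |  36 ]
  [ 0   1  0   0  |  -3 ]
  [ 0   0  1   0  |   3 ]
  [ 0   0  3   1  |   8 ]
Subtract 3 times ρ3 from ρ4.
  [ 1  -9  0  -3  |  36 ]
  [ 0   1  0   0  |  -3 ]
  [ 0   0  1   0  |   3 ]
  [ 0   0  0   1  |  -1 ]
Add 3 times ρ4 to ρ1.
  [ 1  -9  0  0  |  33 ]
  [ 0   1  0  0  |  -3 ]
  [ 0   0  1  0  |   3 ]
  [ 0   0  0  1  |  -1 ]
Add 9 times ρ2 to ρ1.
  [ 1  0  0  0  |   6 ]
  [ 0  1  0  0  |  -3 ]
  [ 0  0  1  0  |   3 ]
  [ 0  0  0  1  |  -1 ]
Reading off the last column: u = 6, v = -3, w = 3, t = -1.

(6, -3, 3, -1)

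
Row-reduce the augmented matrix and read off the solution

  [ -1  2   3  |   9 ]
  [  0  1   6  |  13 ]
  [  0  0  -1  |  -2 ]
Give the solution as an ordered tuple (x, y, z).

(-1, 1, 2)

R1 → -1·R1
  [ 1  -2  -3  |  -9 ]
  [ 0   1   6  |  13 ]
  [ 0   0  -1  |  -2 ]
R3 → -1·R3
  [ 1  -2  -3  |  -9 ]
  [ 0   1   6  |  13 ]
  [ 0   0   1  |   2 ]
R2 → R2 − 6·R3
  [ 1  -2  -3  |  -9 ]
  [ 0   1   0  |   1 ]
  [ 0   0   1  |   2 ]
R1 → R1 + 3·R3
  [ 1  -2  0  |  -3 ]
  [ 0   1  0  |   1 ]
  [ 0   0  1  |   2 ]
R1 → R1 + 2·R2
  [ 1  0  0  |  -1 ]
  [ 0  1  0  |   1 ]
  [ 0  0  1  |   2 ]
Reading off the last column: x = -1, y = 1, z = 2.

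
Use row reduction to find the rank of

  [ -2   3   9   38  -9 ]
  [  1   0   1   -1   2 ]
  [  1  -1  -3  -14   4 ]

rank = 3

r1 ← -1/2·r1
  [ 1  -3/2  -9/2  -19  9/2 ]
  [ 1     0     1   -1    2 ]
  [ 1    -1    -3  -14    4 ]
r2 ← r2 − r1
  [ 1  -3/2  -9/2  -19   9/2 ]
  [ 0   3/2  11/2   18  -5/2 ]
  [ 1    -1    -3  -14     4 ]
r3 ← r3 − r1
  [ 1  -3/2  -9/2  -19   9/2 ]
  [ 0   3/2  11/2   18  -5/2 ]
  [ 0   1/2   3/2    5  -1/2 ]
r2 ← 2/3·r2
  [ 1  -3/2  -9/2  -19   9/2 ]
  [ 0     1  11/3   12  -5/3 ]
  [ 0   1/2   3/2    5  -1/2 ]
r3 ← r3 − 1/2·r2
  [ 1  -3/2  -9/2  -19   9/2 ]
  [ 0     1  11/3   12  -5/3 ]
  [ 0     0  -1/3   -1   1/3 ]
r3 ← -3·r3
  [ 1  -3/2  -9/2  -19   9/2 ]
  [ 0     1  11/3   12  -5/3 ]
  [ 0     0     1    3    -1 ]
r2 ← r2 − 11/3·r3
  [ 1  -3/2  -9/2  -19  9/2 ]
  [ 0     1     0    1    2 ]
  [ 0     0     1    3   -1 ]
r1 ← r1 + 9/2·r3
  [ 1  -3/2  0  -11/2   0 ]
  [ 0     1  0      1   2 ]
  [ 0     0  1      3  -1 ]
r1 ← r1 + 3/2·r2
  [ 1  0  0  -4   3 ]
  [ 0  1  0   1   2 ]
  [ 0  0  1   3  -1 ]
The reduced form has 3 nonzero rows.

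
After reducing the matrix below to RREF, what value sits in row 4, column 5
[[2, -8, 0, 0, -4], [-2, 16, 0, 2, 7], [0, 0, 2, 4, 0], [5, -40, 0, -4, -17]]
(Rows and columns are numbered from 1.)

1/2

r1 ← 1/2·r1
  [  1   -4  0   0   -2 ]
  [ -2   16  0   2    7 ]
  [  0    0  2   4    0 ]
  [  5  -40  0  -4  -17 ]
r2 ← r2 + 2·r1
  [ 1   -4  0   0   -2 ]
  [ 0    8  0   2    3 ]
  [ 0    0  2   4    0 ]
  [ 5  -40  0  -4  -17 ]
r4 ← r4 − 5·r1
  [ 1   -4  0   0  -2 ]
  [ 0    8  0   2   3 ]
  [ 0    0  2   4   0 ]
  [ 0  -20  0  -4  -7 ]
r2 ← 1/8·r2
  [ 1   -4  0    0   -2 ]
  [ 0    1  0  1/4  3/8 ]
  [ 0    0  2    4    0 ]
  [ 0  -20  0   -4   -7 ]
r4 ← r4 + 20·r2
  [ 1  -4  0    0   -2 ]
  [ 0   1  0  1/4  3/8 ]
  [ 0   0  2    4    0 ]
  [ 0   0  0    1  1/2 ]
r3 ← 1/2·r3
  [ 1  -4  0    0   -2 ]
  [ 0   1  0  1/4  3/8 ]
  [ 0   0  1    2    0 ]
  [ 0   0  0    1  1/2 ]
r3 ← r3 − 2·r4
  [ 1  -4  0    0   -2 ]
  [ 0   1  0  1/4  3/8 ]
  [ 0   0  1    0   -1 ]
  [ 0   0  0    1  1/2 ]
r2 ← r2 − 1/4·r4
  [ 1  -4  0  0   -2 ]
  [ 0   1  0  0  1/4 ]
  [ 0   0  1  0   -1 ]
  [ 0   0  0  1  1/2 ]
r1 ← r1 + 4·r2
  [ 1  0  0  0   -1 ]
  [ 0  1  0  0  1/4 ]
  [ 0  0  1  0   -1 ]
  [ 0  0  0  1  1/2 ]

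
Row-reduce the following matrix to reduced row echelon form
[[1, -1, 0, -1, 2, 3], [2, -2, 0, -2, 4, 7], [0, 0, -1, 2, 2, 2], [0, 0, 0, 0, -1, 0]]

r2 ← r2 − 2·r1
  [ 1  -1   0  -1   2  3 ]
  [ 0   0   0   0   0  1 ]
  [ 0   0  -1   2   2  2 ]
  [ 0   0   0   0  -1  0 ]
r2 <=> r3
  [ 1  -1   0  -1   2  3 ]
  [ 0   0  -1   2   2  2 ]
  [ 0   0   0   0   0  1 ]
  [ 0   0   0   0  -1  0 ]
r2 ← -1·r2
  [ 1  -1  0  -1   2   3 ]
  [ 0   0  1  -2  -2  -2 ]
  [ 0   0  0   0   0   1 ]
  [ 0   0  0   0  -1   0 ]
r3 <=> r4
  [ 1  -1  0  -1   2   3 ]
  [ 0   0  1  -2  -2  -2 ]
  [ 0   0  0   0  -1   0 ]
  [ 0   0  0   0   0   1 ]
r3 ← -1·r3
  [ 1  -1  0  -1   2   3 ]
  [ 0   0  1  -2  -2  -2 ]
  [ 0   0  0   0   1   0 ]
  [ 0   0  0   0   0   1 ]
r2 ← r2 + 2·r4
  [ 1  -1  0  -1   2  3 ]
  [ 0   0  1  -2  -2  0 ]
  [ 0   0  0   0   1  0 ]
  [ 0   0  0   0   0  1 ]
r1 ← r1 − 3·r4
  [ 1  -1  0  -1   2  0 ]
  [ 0   0  1  -2  -2  0 ]
  [ 0   0  0   0   1  0 ]
  [ 0   0  0   0   0  1 ]
r2 ← r2 + 2·r3
  [ 1  -1  0  -1  2  0 ]
  [ 0   0  1  -2  0  0 ]
  [ 0   0  0   0  1  0 ]
  [ 0   0  0   0  0  1 ]
r1 ← r1 − 2·r3
  [ 1  -1  0  -1  0  0 ]
  [ 0   0  1  -2  0  0 ]
  [ 0   0  0   0  1  0 ]
  [ 0   0  0   0  0  1 ]

[[1, -1, 0, -1, 0, 0], [0, 0, 1, -2, 0, 0], [0, 0, 0, 0, 1, 0], [0, 0, 0, 0, 0, 1]]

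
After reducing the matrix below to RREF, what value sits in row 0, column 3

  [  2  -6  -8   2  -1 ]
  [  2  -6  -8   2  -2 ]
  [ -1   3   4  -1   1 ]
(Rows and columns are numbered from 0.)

R1 → 1/2·R1
  [  1  -3  -4   1  -1/2 ]
  [  2  -6  -8   2    -2 ]
  [ -1   3   4  -1     1 ]
R2 → R2 − 2·R1
  [  1  -3  -4   1  -1/2 ]
  [  0   0   0   0    -1 ]
  [ -1   3   4  -1     1 ]
R3 → R3 + R1
  [ 1  -3  -4  1  -1/2 ]
  [ 0   0   0  0    -1 ]
  [ 0   0   0  0   1/2 ]
R2 → -1·R2
  [ 1  -3  -4  1  -1/2 ]
  [ 0   0   0  0     1 ]
  [ 0   0   0  0   1/2 ]
R3 → R3 − 1/2·R2
  [ 1  -3  -4  1  -1/2 ]
  [ 0   0   0  0     1 ]
  [ 0   0   0  0     0 ]
R1 → R1 + 1/2·R2
  [ 1  -3  -4  1  0 ]
  [ 0   0   0  0  1 ]
  [ 0   0   0  0  0 ]

1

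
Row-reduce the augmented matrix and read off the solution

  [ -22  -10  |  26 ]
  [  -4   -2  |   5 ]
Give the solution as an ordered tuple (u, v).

(-1/2, -3/2)

Multiply R1 by -1/22.
  [  1  5/11  |  -13/11 ]
  [ -4    -2  |       5 ]
Add 4 times R1 to R2.
  [ 1   5/11  |  -13/11 ]
  [ 0  -2/11  |    3/11 ]
Multiply R2 by -11/2.
  [ 1  5/11  |  -13/11 ]
  [ 0     1  |    -3/2 ]
Subtract 5/11 times R2 from R1.
  [ 1  0  |  -1/2 ]
  [ 0  1  |  -3/2 ]
Reading off the last column: u = -1/2, v = -3/2.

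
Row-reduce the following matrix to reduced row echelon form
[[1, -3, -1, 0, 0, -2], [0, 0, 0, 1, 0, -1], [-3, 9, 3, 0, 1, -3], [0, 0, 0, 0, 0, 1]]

Add 3 times R1 to R3.
  [ 1  -3  -1  0  0  -2 ]
  [ 0   0   0  1  0  -1 ]
  [ 0   0   0  0  1  -9 ]
  [ 0   0   0  0  0   1 ]
Add 9 times R4 to R3.
  [ 1  -3  -1  0  0  -2 ]
  [ 0   0   0  1  0  -1 ]
  [ 0   0   0  0  1   0 ]
  [ 0   0   0  0  0   1 ]
Add R4 to R2.
  [ 1  -3  -1  0  0  -2 ]
  [ 0   0   0  1  0   0 ]
  [ 0   0   0  0  1   0 ]
  [ 0   0   0  0  0   1 ]
Add 2 times R4 to R1.
  [ 1  -3  -1  0  0  0 ]
  [ 0   0   0  1  0  0 ]
  [ 0   0   0  0  1  0 ]
  [ 0   0   0  0  0  1 ]

[[1, -3, -1, 0, 0, 0], [0, 0, 0, 1, 0, 0], [0, 0, 0, 0, 1, 0], [0, 0, 0, 0, 0, 1]]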